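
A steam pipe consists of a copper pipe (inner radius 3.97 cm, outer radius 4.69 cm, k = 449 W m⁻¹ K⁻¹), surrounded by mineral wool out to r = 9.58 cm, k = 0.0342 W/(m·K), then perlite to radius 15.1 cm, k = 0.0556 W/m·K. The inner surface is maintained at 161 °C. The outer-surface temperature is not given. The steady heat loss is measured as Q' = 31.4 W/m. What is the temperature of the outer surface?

Series resistances:
  R'_copper = ln(0.0469/0.0397)/(2πk) = 0.1667/(2π·449) = 5.908×10^-5 m·K/W
  R'_mineral wool = ln(0.0958/0.0469)/(2πk) = 0.7142/(2π·0.0342) = 3.324 m·K/W
  R'_perlite = ln(0.151/0.0958)/(2πk) = 0.4550/(2π·0.0556) = 1.302 m·K/W
ΣR = 4.626 m·K/W
ΔT = Q'·ΣR = 31.4 × 4.626 = 145.3 K
Heat flows outward, so T_out = T_in − ΔT = 161 − 145.3 = 15.7 °C

T_out = 15.7 °C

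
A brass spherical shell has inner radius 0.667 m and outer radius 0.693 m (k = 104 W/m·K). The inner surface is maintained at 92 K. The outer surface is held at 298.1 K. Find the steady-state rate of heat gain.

Q = 4πk·ΔT/(1/r₁ − 1/r₂) = 4π × 104 × 206.1 / (1/0.667 − 1/0.693) = 4.79×10^6 W

Q = 4790 kW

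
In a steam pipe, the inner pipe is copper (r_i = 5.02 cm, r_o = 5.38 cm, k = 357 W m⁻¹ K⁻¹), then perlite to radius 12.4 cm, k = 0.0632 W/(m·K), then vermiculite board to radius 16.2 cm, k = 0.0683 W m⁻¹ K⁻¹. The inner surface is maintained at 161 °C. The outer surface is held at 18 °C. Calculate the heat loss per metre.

Q' = 52.5 W/m

Treat each layer as a resistance in series:
  R'_copper = ln(0.0538/0.0502)/(2πk) = 0.06926/(2π·357) = 3.088×10^-5 m·K/W
  R'_perlite = ln(0.124/0.0538)/(2πk) = 0.8350/(2π·0.0632) = 2.103 m·K/W
  R'_vermiculite board = ln(0.162/0.124)/(2πk) = 0.2673/(2π·0.0683) = 0.6229 m·K/W
ΣR = 3.088×10^-5 + 2.103 + 0.6229 = 2.726 m·K/W
Q' = ΔT/ΣR = (161 °C − 18 °C)/2.726 = 52.5 W/m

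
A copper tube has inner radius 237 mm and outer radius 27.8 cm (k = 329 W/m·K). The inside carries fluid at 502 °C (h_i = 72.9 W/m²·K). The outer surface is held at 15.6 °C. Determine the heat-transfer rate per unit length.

Q' = 52.4 kW/m

Series thermal resistances, inner to outer:
  R'_conv,in = 1/(2πr h) = 1/(2π·0.237·72.9) = 0.009212 m·K/W
  R'_copper = ln(0.278/0.237)/(2πk) = 0.1596/(2π·329) = 7.719×10^-5 m·K/W
ΣR = 0.009212 + 7.719×10^-5 = 0.009289 m·K/W
Q' = ΔT/ΣR = (502 °C − 15.6 °C)/0.009289 = 52400 W/m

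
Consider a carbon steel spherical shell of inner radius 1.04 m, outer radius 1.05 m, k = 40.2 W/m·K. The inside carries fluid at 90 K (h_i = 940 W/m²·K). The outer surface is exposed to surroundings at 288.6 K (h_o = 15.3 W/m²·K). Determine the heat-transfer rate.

Q = 41300 W

Series thermal resistances, inner to outer:
  R_conv,in = 1/(4πr²h) = 1/(4π·1.04²·940) = 7.827×10^-5 K/W
  R_carbon steel = (1/1.04 − 1/1.05)/(4πk) = 0.009158/(4π·40.2) = 1.813×10^-5 K/W
  R_conv,out = 1/(4πr²h) = 1/(4π·1.05²·15.3) = 0.004718 K/W
ΣR = 7.827×10^-5 + 1.813×10^-5 + 0.004718 = 0.004814 K/W
Q = ΔT/ΣR = (90 K − 288.6 K)/0.004814 = -41300 W
(Negative Q ⇒ heat flows inward; heat gain = 41300 W.)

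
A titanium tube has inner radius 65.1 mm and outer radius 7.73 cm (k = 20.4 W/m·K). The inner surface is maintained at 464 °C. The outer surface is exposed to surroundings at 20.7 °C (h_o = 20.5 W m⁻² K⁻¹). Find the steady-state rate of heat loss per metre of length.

Series thermal resistances, inner to outer:
  R'_titanium = ln(0.0773/0.0651)/(2πk) = 0.1718/(2π·20.4) = 0.001340 m·K/W
  R'_conv,out = 1/(2πr h) = 1/(2π·0.0773·20.5) = 0.1004 m·K/W
ΣR = 0.001340 + 0.1004 = 0.1017 m·K/W
Q' = ΔT/ΣR = (464 °C − 20.7 °C)/0.1017 = 4360 W/m

Q' = 4360 W/m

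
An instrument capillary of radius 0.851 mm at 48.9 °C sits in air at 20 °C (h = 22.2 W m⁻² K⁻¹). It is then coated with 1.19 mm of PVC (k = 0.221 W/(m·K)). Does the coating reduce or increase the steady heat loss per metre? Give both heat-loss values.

increases: 3.43 → 6.98 W/m

Critical radius for a cylinder: r_cr = k/h = 0.00995 m = 0.995 cm.
Outer radius after coating: r₂ = 8.51×10^-4 + 0.00119 = 0.002041 m.
Since r₁ < r_cr and r₂ ≤ r_cr, the coating moves toward the maximum at r_cr — heat loss rises.
Bare: R = 1/(2πr₁h) = 8.424 m·K/W; Q = 28.9/8.424 = 3.43 W/m.
Coated: R = R_cond + R_conv = 4.143 m·K/W; Q = 28.9/4.143 = 6.98 W/m.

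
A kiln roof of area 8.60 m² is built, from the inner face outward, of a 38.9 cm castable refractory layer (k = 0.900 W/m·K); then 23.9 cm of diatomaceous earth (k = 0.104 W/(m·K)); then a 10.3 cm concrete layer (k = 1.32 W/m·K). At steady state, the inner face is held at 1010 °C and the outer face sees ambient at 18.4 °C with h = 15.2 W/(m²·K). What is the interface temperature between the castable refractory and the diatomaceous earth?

T = 861 °C

Treat each layer as a resistance in series:
  R_castable refractory = L/(kA) = 0.389/(0.900·8.60) = 0.05026 K/W
  R_diatomaceous earth = L/(kA) = 0.239/(0.104·8.60) = 0.2672 K/W
  R_concrete = L/(kA) = 0.103/(1.32·8.60) = 0.009073 K/W
  R_conv,out = 1/(hA) = 1/(15.2·8.60) = 0.007650 K/W
ΣR = 0.05026 + 0.2672 + 0.009073 + 0.007650 = 0.3342 K/W
Q = ΔT/ΣR = (1010 °C − 18.4 °C)/0.3342 = 2967 W
From the inner boundary to the castable refractory/diatomaceous earth interface, ΣR_partial = 0.05026 K/W.
T_interface = T_in − Q·ΣR_partial = 1010 °C − (2967)(0.05026) = 861 °C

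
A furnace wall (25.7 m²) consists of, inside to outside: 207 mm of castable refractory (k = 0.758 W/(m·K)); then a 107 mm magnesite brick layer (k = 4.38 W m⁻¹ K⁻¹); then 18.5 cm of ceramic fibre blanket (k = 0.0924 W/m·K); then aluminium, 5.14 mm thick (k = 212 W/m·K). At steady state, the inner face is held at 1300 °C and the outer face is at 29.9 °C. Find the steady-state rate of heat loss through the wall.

Series thermal resistances, inner to outer:
  R_castable refractory = L/(kA) = 0.207/(0.758·25.7) = 0.01063 K/W
  R_magnesite brick = L/(kA) = 0.107/(4.38·25.7) = 9.506×10^-4 K/W
  R_ceramic fibre blanket = L/(kA) = 0.185/(0.0924·25.7) = 0.07791 K/W
  R_aluminium = L/(kA) = 0.00514/(212·25.7) = 9.434×10^-7 K/W
ΣR = 0.01063 + 9.506×10^-4 + 0.07791 + 9.434×10^-7 = 0.08949 K/W
Q = ΔT/ΣR = (1300 °C − 29.9 °C)/0.08949 = 14200 W

Q = 14.2 kW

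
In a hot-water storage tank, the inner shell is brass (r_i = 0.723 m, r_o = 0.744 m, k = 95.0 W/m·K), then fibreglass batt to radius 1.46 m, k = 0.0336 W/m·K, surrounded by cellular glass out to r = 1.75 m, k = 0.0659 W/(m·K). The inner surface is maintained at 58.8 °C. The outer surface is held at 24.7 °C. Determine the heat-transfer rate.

Series thermal resistances, inner to outer:
  R_brass = (1/0.723 − 1/0.744)/(4πk) = 0.03904/(4π·95.0) = 3.270×10^-5 K/W
  R_fibreglass batt = (1/0.744 − 1/1.46)/(4πk) = 0.6592/(4π·0.0336) = 1.561 K/W
  R_cellular glass = (1/1.46 − 1/1.75)/(4πk) = 0.1135/(4π·0.0659) = 0.1371 K/W
ΣR = 3.270×10^-5 + 1.561 + 0.1371 = 1.698 K/W
Q = ΔT/ΣR = (58.8 °C − 24.7 °C)/1.698 = 20.1 W

Q = 20.1 W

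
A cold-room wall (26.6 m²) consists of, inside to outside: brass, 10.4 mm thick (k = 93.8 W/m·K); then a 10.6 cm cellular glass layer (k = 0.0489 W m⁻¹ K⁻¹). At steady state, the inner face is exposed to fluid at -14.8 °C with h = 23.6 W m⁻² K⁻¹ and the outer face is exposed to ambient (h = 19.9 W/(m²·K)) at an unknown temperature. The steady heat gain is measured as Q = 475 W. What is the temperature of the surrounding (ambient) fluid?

Sum the resistances:
  R_conv,in = 1/(hA) = 1/(23.6·26.6) = 0.001593 K/W
  R_brass = L/(kA) = 0.0104/(93.8·26.6) = 4.168×10^-6 K/W
  R_cellular glass = L/(kA) = 0.106/(0.0489·26.6) = 0.08149 K/W
  R_conv,out = 1/(hA) = 1/(19.9·26.6) = 0.001889 K/W
ΣR = 0.08498 K/W
ΔT = Q·ΣR = 475 × 0.08498 = 40.37 K
Heat flows inward, so T_out = T_in + ΔT = -14.8 + 40.37 = 25.6 °C

T_out = 25.6 °C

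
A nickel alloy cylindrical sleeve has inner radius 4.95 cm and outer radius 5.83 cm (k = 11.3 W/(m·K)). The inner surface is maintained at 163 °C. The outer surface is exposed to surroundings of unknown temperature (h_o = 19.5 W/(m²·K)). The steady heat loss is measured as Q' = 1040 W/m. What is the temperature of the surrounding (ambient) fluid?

T_out = 15.0 °C

Series resistances:
  R'_nickel alloy = ln(0.0583/0.0495)/(2πk) = 0.1636/(2π·11.3) = 0.002305 m·K/W
  R'_conv,out = 1/(2πr h) = 1/(2π·0.0583·19.5) = 0.1400 m·K/W
ΣR = 0.1423 m·K/W
ΔT = Q'·ΣR = 1040 × 0.1423 = 148.0 K
Heat flows outward, so T_out = T_in − ΔT = 163 − 148.0 = 15.0 °C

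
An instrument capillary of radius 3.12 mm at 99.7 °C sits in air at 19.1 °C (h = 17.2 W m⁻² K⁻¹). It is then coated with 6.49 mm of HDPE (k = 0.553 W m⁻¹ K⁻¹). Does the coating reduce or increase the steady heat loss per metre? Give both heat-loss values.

increases: 27.2 → 62.6 W/m

Critical radius for a cylinder: r_cr = k/h = 0.0322 m = 3.22 cm.
Outer radius after coating: r₂ = 0.00312 + 0.00649 = 0.00961 m.
Since r₁ < r_cr and r₂ ≤ r_cr, the coating moves toward the maximum at r_cr — heat loss rises.
Bare: R = 1/(2πr₁h) = 2.966 m·K/W; Q = 80.6/2.966 = 27.2 W/m.
Coated: R = R_cond + R_conv = 1.287 m·K/W; Q = 80.6/1.287 = 62.6 W/m.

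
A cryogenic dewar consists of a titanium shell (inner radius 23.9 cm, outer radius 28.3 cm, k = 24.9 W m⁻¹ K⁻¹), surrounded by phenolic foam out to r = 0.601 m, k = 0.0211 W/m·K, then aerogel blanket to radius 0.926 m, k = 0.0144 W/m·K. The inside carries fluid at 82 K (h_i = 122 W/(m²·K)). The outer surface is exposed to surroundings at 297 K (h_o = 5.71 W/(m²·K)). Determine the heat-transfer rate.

Series thermal resistances, inner to outer:
  R_conv,in = 1/(4πr²h) = 1/(4π·0.239²·122) = 0.01142 K/W
  R_titanium = (1/0.239 − 1/0.283)/(4πk) = 0.6505/(4π·24.9) = 0.002079 K/W
  R_phenolic foam = (1/0.283 − 1/0.601)/(4πk) = 1.870/(4π·0.0211) = 7.051 K/W
  R_aerogel blanket = (1/0.601 − 1/0.926)/(4πk) = 0.5840/(4π·0.0144) = 3.227 K/W
  R_conv,out = 1/(4πr²h) = 1/(4π·0.926²·5.71) = 0.01625 K/W
ΣR = 0.01142 + 0.002079 + 7.051 + 3.227 + 0.01625 = 10.31 K/W
Q = ΔT/ΣR = (82 K − 297 K)/10.31 = -20.9 W
(Negative Q ⇒ heat flows inward; heat gain = 20.9 W.)

Q = 20.9 W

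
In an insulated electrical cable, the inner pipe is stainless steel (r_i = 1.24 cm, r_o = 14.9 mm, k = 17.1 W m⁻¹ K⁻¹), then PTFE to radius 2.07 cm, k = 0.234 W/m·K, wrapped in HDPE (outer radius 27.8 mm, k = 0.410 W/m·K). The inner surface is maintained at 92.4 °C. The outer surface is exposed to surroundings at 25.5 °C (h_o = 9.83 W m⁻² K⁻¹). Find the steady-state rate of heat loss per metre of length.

Resistance network (inner→outer):
  R'_stainless steel = ln(0.0149/0.0124)/(2πk) = 0.1837/(2π·17.1) = 0.001709 m·K/W
  R'_PTFE = ln(0.0207/0.0149)/(2πk) = 0.3288/(2π·0.234) = 0.2236 m·K/W
  R'_HDPE = ln(0.0278/0.0207)/(2πk) = 0.2949/(2π·0.410) = 0.1145 m·K/W
  R'_conv,out = 1/(2πr h) = 1/(2π·0.0278·9.83) = 0.5824 m·K/W
ΣR = 0.001709 + 0.2236 + 0.1145 + 0.5824 = 0.9222 m·K/W
Q' = ΔT/ΣR = (92.4 °C − 25.5 °C)/0.9222 = 72.5 W/m

Q' = 72.5 W/m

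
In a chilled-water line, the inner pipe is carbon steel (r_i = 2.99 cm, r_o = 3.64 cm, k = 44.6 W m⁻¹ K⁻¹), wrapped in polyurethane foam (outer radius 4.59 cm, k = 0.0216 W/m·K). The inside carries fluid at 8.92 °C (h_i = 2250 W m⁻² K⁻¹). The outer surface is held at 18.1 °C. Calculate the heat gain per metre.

Q' = 5.36 W/m

Series thermal resistances, inner to outer:
  R'_conv,in = 1/(2πr h) = 1/(2π·0.0299·2250) = 0.002366 m·K/W
  R'_carbon steel = ln(0.0364/0.0299)/(2πk) = 0.1967/(2π·44.6) = 7.020×10^-4 m·K/W
  R'_polyurethane foam = ln(0.0459/0.0364)/(2πk) = 0.2319/(2π·0.0216) = 1.709 m·K/W
ΣR = 0.002366 + 7.020×10^-4 + 1.709 = 1.712 m·K/W
Q' = ΔT/ΣR = (8.92 °C − 18.1 °C)/1.712 = -5.36 W/m
(Negative Q' ⇒ heat flows inward; heat gain = 5.36 W/m.)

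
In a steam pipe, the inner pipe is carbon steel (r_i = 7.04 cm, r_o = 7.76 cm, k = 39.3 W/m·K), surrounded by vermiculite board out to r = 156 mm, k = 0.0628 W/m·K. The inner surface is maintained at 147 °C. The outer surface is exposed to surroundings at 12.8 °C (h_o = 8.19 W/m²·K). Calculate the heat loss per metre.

Treat each layer as a resistance in series:
  R'_carbon steel = ln(0.0776/0.0704)/(2πk) = 0.09737/(2π·39.3) = 3.943×10^-4 m·K/W
  R'_vermiculite board = ln(0.156/0.0776)/(2πk) = 0.6983/(2π·0.0628) = 1.770 m·K/W
  R'_conv,out = 1/(2πr h) = 1/(2π·0.156·8.19) = 0.1246 m·K/W
ΣR = 3.943×10^-4 + 1.770 + 0.1246 = 1.895 m·K/W
Q' = ΔT/ΣR = (147 °C − 12.8 °C)/1.895 = 70.8 W/m

Q' = 70.8 W/m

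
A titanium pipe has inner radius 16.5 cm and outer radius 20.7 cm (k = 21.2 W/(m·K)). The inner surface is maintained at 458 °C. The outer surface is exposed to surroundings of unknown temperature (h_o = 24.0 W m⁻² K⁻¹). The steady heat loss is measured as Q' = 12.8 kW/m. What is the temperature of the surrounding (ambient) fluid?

Sum the resistances:
  R'_titanium = ln(0.207/0.165)/(2πk) = 0.2268/(2π·21.2) = 0.001702 m·K/W
  R'_conv,out = 1/(2πr h) = 1/(2π·0.207·24.0) = 0.03204 m·K/W
ΣR = 0.03374 m·K/W
ΔT = Q'·ΣR = 12800 × 0.03374 = 431.9 K
Heat flows outward, so T_out = T_in − ΔT = 458 − 431.9 = 26.1 °C

T_out = 26.1 °C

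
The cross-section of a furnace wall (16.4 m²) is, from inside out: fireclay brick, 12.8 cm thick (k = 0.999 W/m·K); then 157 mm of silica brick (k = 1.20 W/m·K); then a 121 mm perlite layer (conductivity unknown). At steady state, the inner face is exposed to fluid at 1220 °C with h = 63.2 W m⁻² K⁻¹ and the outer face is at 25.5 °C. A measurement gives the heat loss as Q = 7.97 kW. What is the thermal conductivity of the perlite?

ΣR = ΔT/Q = |1220 − 25.5|/7970 = 0.1499 K/W
Known resistances:
  R_conv,in = 1/(hA) = 1/(63.2·16.4) = 9.648×10^-4 K/W
  R_fireclay brick = L/(kA) = 0.128/(0.999·16.4) = 0.007813 K/W
  R_silica brick = L/(kA) = 0.157/(1.20·16.4) = 0.007978 K/W
R_perlite = ΣR − ΣR_known = 0.1499 − 0.01676 = 0.1331 K/W
L/(kA) = 0.1331 ⇒ k = 0.121/(0.1331·16.4) = 0.0554 W/m·K

k = 0.0554 W/m·K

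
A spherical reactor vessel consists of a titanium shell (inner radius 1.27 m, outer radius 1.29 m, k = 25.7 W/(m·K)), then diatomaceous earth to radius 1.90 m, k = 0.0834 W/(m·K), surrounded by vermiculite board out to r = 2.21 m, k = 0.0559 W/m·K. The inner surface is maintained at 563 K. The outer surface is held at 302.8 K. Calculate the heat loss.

Q = 759 W

Series thermal resistances, inner to outer:
  R_titanium = (1/1.27 − 1/1.29)/(4πk) = 0.01221/(4π·25.7) = 3.780×10^-5 K/W
  R_diatomaceous earth = (1/1.29 − 1/1.90)/(4πk) = 0.2489/(4π·0.0834) = 0.2375 K/W
  R_vermiculite board = (1/1.90 − 1/2.21)/(4πk) = 0.07383/(4π·0.0559) = 0.1051 K/W
ΣR = 3.780×10^-5 + 0.2375 + 0.1051 = 0.3426 K/W
Q = ΔT/ΣR = (563 K − 302.8 K)/0.3426 = 759 W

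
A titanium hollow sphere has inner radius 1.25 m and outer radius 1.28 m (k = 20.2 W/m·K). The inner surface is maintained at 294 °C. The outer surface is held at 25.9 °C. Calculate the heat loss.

Q = 4πk·ΔT/(1/r₁ − 1/r₂) = 4π × 20.2 × 268.1 / (1/1.25 − 1/1.28) = 3.63×10^6 W

Q = 3630 kW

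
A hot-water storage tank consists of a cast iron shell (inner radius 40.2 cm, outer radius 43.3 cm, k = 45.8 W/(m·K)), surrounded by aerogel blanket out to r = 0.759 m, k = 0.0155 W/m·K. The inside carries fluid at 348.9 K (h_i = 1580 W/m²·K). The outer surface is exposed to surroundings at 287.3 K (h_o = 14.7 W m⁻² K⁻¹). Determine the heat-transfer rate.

Treat each layer as a resistance in series:
  R_conv,in = 1/(4πr²h) = 1/(4π·0.402²·1580) = 3.117×10^-4 K/W
  R_cast iron = (1/0.402 − 1/0.433)/(4πk) = 0.1781/(4π·45.8) = 3.094×10^-4 K/W
  R_aerogel blanket = (1/0.433 − 1/0.759)/(4πk) = 0.9919/(4π·0.0155) = 5.093 K/W
  R_conv,out = 1/(4πr²h) = 1/(4π·0.759²·14.7) = 0.009397 K/W
ΣR = 3.117×10^-4 + 3.094×10^-4 + 5.093 + 0.009397 = 5.103 K/W
Q = ΔT/ΣR = (348.9 K − 287.3 K)/5.103 = 12.1 W

Q = 12.1 W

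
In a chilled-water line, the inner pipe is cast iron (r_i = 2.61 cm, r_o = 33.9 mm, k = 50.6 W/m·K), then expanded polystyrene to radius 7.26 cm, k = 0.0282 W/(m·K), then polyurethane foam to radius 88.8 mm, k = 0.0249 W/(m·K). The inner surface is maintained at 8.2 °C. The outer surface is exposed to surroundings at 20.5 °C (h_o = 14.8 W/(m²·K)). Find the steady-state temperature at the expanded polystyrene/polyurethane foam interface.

T = 17.5 °C

Series thermal resistances, inner to outer:
  R'_cast iron = ln(0.0339/0.0261)/(2πk) = 0.2615/(2π·50.6) = 8.224×10^-4 m·K/W
  R'_expanded polystyrene = ln(0.0726/0.0339)/(2πk) = 0.7615/(2π·0.0282) = 4.298 m·K/W
  R'_polyurethane foam = ln(0.0888/0.0726)/(2πk) = 0.2014/(2π·0.0249) = 1.287 m·K/W
  R'_conv,out = 1/(2πr h) = 1/(2π·0.0888·14.8) = 0.1211 m·K/W
ΣR = 8.224×10^-4 + 4.298 + 1.287 + 0.1211 = 5.707 m·K/W
Q' = ΔT/ΣR = (8.2 °C − 20.5 °C)/5.707 = -2.155 W/m
From the inner boundary to the expanded polystyrene/polyurethane foam interface, ΣR_partial = 4.299 m·K/W.
T_interface = T_in − Q'·ΣR_partial = 8.2 °C − (-2.155)(4.299) = 17.5 °C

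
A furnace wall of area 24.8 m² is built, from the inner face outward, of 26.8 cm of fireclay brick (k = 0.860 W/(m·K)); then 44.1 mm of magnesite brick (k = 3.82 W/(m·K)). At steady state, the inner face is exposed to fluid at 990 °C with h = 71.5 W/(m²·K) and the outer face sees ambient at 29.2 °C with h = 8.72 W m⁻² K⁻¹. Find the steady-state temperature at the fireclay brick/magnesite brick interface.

T = 298 °C

Treat each layer as a resistance in series:
  R_conv,in = 1/(hA) = 1/(71.5·24.8) = 5.640×10^-4 K/W
  R_fireclay brick = L/(kA) = 0.268/(0.860·24.8) = 0.01257 K/W
  R_magnesite brick = L/(kA) = 0.0441/(3.82·24.8) = 4.655×10^-4 K/W
  R_conv,out = 1/(hA) = 1/(8.72·24.8) = 0.004624 K/W
ΣR = 5.640×10^-4 + 0.01257 + 4.655×10^-4 + 0.004624 = 0.01822 K/W
Q = ΔT/ΣR = (990 °C − 29.2 °C)/0.01822 = 52730 W
From the inner boundary to the fireclay brick/magnesite brick interface, ΣR_partial = 0.01313 K/W.
T_interface = T_in − Q·ΣR_partial = 990 °C − (52730)(0.01313) = 298 °C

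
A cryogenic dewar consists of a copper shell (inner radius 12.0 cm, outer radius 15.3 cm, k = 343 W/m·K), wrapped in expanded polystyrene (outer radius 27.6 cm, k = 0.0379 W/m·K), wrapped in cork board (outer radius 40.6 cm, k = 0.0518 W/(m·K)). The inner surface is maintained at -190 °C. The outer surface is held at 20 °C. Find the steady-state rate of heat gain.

Q = 26.6 W

Treat each layer as a resistance in series:
  R_copper = (1/0.120 − 1/0.153)/(4πk) = 1.797/(4π·343) = 4.170×10^-4 K/W
  R_expanded polystyrene = (1/0.153 − 1/0.276)/(4πk) = 2.913/(4π·0.0379) = 6.116 K/W
  R_cork board = (1/0.276 − 1/0.406)/(4πk) = 1.160/(4π·0.0518) = 1.782 K/W
ΣR = 4.170×10^-4 + 6.116 + 1.782 = 7.898 K/W
Q = ΔT/ΣR = (-190 °C − 20 °C)/7.898 = -26.6 W
(Negative Q ⇒ heat flows inward; heat gain = 26.6 W.)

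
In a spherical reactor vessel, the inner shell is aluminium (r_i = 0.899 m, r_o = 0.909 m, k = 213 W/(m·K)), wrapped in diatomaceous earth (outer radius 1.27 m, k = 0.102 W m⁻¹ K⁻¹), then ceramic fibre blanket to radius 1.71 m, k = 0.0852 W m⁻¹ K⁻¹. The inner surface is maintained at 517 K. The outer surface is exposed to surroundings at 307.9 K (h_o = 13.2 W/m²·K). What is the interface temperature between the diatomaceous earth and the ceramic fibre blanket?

T = 400 K

Treat each layer as a resistance in series:
  R_aluminium = (1/0.899 − 1/0.909)/(4πk) = 0.01224/(4π·213) = 4.572×10^-6 K/W
  R_diatomaceous earth = (1/0.909 − 1/1.27)/(4πk) = 0.3127/(4π·0.102) = 0.2440 K/W
  R_ceramic fibre blanket = (1/1.27 − 1/1.71)/(4πk) = 0.2026/(4π·0.0852) = 0.1892 K/W
  R_conv,out = 1/(4πr²h) = 1/(4π·1.71²·13.2) = 0.002062 K/W
ΣR = 4.572×10^-6 + 0.2440 + 0.1892 + 0.002062 = 0.4353 K/W
Q = ΔT/ΣR = (517 K − 307.9 K)/0.4353 = 480.4 W
From the inner boundary to the diatomaceous earth/ceramic fibre blanket interface, ΣR_partial = 0.2440 K/W.
T_interface = T_in − Q·ΣR_partial = 517 K − (480.4)(0.2440) = 400 K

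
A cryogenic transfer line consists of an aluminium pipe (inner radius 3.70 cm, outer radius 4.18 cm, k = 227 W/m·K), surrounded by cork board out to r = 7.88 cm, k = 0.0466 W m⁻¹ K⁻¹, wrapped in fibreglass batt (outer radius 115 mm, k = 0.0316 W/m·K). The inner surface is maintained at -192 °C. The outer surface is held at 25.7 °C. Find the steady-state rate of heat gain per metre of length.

Series thermal resistances, inner to outer:
  R'_aluminium = ln(0.0418/0.0370)/(2πk) = 0.1220/(2π·227) = 8.552×10^-5 m·K/W
  R'_cork board = ln(0.0788/0.0418)/(2πk) = 0.6340/(2π·0.0466) = 2.165 m·K/W
  R'_fibreglass batt = ln(0.115/0.0788)/(2πk) = 0.3780/(2π·0.0316) = 1.904 m·K/W
ΣR = 8.552×10^-5 + 2.165 + 1.904 = 4.069 m·K/W
Q' = ΔT/ΣR = (-192 °C − 25.7 °C)/4.069 = -53.5 W/m
(Negative Q' ⇒ heat flows inward; heat gain = 53.5 W/m.)

Q' = 53.5 W/m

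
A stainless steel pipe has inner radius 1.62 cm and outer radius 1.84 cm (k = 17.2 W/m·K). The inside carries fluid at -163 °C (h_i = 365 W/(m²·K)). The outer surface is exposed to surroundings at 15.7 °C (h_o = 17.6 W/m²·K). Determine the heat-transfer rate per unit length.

Q' = 344 W/m

Series thermal resistances, inner to outer:
  R'_conv,in = 1/(2πr h) = 1/(2π·0.0162·365) = 0.02692 m·K/W
  R'_stainless steel = ln(0.0184/0.0162)/(2πk) = 0.1273/(2π·17.2) = 0.001178 m·K/W
  R'_conv,out = 1/(2πr h) = 1/(2π·0.0184·17.6) = 0.4915 m·K/W
ΣR = 0.02692 + 0.001178 + 0.4915 = 0.5196 m·K/W
Q' = ΔT/ΣR = (-163 °C − 15.7 °C)/0.5196 = -344 W/m
(Negative Q' ⇒ heat flows inward; heat gain = 344 W/m.)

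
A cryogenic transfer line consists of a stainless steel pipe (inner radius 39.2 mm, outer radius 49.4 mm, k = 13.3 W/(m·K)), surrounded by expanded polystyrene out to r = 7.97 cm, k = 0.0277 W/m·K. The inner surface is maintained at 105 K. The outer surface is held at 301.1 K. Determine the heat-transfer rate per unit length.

Treat each layer as a resistance in series:
  R'_stainless steel = ln(0.0494/0.0392)/(2πk) = 0.2313/(2π·13.3) = 0.002768 m·K/W
  R'_expanded polystyrene = ln(0.0797/0.0494)/(2πk) = 0.4783/(2π·0.0277) = 2.748 m·K/W
ΣR = 0.002768 + 2.748 = 2.751 m·K/W
Q' = ΔT/ΣR = (105 K − 301.1 K)/2.751 = -71.3 W/m
(Negative Q' ⇒ heat flows inward; heat gain = 71.3 W/m.)

Q' = 71.3 W/m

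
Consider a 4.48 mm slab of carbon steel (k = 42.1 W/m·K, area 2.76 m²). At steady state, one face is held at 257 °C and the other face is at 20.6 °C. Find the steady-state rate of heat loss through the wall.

Q = kA·ΔT/L = 42.1 × 2.76 × |257 °C − 20.6 °C| / 0.00448 = 6.13×10^6 W

Q = 6.13×10^6 W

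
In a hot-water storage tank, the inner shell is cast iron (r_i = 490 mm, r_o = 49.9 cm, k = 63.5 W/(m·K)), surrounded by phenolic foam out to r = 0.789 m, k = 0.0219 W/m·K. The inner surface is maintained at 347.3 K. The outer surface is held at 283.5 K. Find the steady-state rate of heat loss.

Q = 23.8 W

Series thermal resistances, inner to outer:
  R_cast iron = (1/0.490 − 1/0.499)/(4πk) = 0.03681/(4π·63.5) = 4.613×10^-5 K/W
  R_phenolic foam = (1/0.499 − 1/0.789)/(4πk) = 0.7366/(4π·0.0219) = 2.676 K/W
ΣR = 4.613×10^-5 + 2.676 = 2.676 K/W
Q = ΔT/ΣR = (347.3 K − 283.5 K)/2.676 = 23.8 W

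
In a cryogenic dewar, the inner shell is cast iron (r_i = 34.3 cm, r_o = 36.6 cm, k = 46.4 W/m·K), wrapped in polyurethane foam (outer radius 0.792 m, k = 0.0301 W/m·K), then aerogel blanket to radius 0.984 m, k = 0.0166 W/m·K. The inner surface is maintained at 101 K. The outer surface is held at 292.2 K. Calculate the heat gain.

Q = 37.7 W

Treat each layer as a resistance in series:
  R_cast iron = (1/0.343 − 1/0.366)/(4πk) = 0.1832/(4π·46.4) = 3.142×10^-4 K/W
  R_polyurethane foam = (1/0.366 − 1/0.792)/(4πk) = 1.470/(4π·0.0301) = 3.885 K/W
  R_aerogel blanket = (1/0.792 − 1/0.984)/(4πk) = 0.2464/(4π·0.0166) = 1.181 K/W
ΣR = 3.142×10^-4 + 3.885 + 1.181 = 5.066 K/W
Q = ΔT/ΣR = (101 K − 292.2 K)/5.066 = -37.7 W
(Negative Q ⇒ heat flows inward; heat gain = 37.7 W.)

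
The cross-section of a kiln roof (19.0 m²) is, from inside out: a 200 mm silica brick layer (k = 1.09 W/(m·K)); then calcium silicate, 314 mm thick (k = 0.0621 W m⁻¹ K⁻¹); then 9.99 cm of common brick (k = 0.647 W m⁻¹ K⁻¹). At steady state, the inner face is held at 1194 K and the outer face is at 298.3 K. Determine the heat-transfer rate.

Treat each layer as a resistance in series:
  R_silica brick = L/(kA) = 0.200/(1.09·19.0) = 0.009657 K/W
  R_calcium silicate = L/(kA) = 0.314/(0.0621·19.0) = 0.2661 K/W
  R_common brick = L/(kA) = 0.0999/(0.647·19.0) = 0.008127 K/W
ΣR = 0.009657 + 0.2661 + 0.008127 = 0.2839 K/W
Q = ΔT/ΣR = (1194 K − 298.3 K)/0.2839 = 3150 W

Q = 3150 W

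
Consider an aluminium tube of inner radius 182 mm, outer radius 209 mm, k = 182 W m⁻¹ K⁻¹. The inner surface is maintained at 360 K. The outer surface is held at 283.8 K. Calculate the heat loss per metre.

Q' = 2πk·ΔT/ln(r₂/r₁) = 2π × 182 × 76.2 / ln(0.209/0.182) = 6.30×10^5 W/m

Q' = 6.30×10^5 W/m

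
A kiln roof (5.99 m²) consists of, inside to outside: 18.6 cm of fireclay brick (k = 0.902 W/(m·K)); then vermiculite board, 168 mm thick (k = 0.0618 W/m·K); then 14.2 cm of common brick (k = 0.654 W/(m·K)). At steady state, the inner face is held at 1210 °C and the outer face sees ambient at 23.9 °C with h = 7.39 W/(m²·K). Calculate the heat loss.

Q = 2170 W

Series thermal resistances, inner to outer:
  R_fireclay brick = L/(kA) = 0.186/(0.902·5.99) = 0.03443 K/W
  R_vermiculite board = L/(kA) = 0.168/(0.0618·5.99) = 0.4538 K/W
  R_common brick = L/(kA) = 0.142/(0.654·5.99) = 0.03625 K/W
  R_conv,out = 1/(hA) = 1/(7.39·5.99) = 0.02259 K/W
ΣR = 0.03443 + 0.4538 + 0.03625 + 0.02259 = 0.5471 K/W
Q = ΔT/ΣR = (1210 °C − 23.9 °C)/0.5471 = 2170 W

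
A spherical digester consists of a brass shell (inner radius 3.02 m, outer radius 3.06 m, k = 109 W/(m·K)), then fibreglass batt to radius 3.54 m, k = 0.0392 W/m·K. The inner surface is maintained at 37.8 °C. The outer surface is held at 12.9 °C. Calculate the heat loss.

Q = 277 W

Resistance network (inner→outer):
  R_brass = (1/3.02 − 1/3.06)/(4πk) = 0.004328/(4π·109) = 3.160×10^-6 K/W
  R_fibreglass batt = (1/3.06 − 1/3.54)/(4πk) = 0.04431/(4π·0.0392) = 0.08995 K/W
ΣR = 3.160×10^-6 + 0.08995 = 0.08995 K/W
Q = ΔT/ΣR = (37.8 °C − 12.9 °C)/0.08995 = 277 W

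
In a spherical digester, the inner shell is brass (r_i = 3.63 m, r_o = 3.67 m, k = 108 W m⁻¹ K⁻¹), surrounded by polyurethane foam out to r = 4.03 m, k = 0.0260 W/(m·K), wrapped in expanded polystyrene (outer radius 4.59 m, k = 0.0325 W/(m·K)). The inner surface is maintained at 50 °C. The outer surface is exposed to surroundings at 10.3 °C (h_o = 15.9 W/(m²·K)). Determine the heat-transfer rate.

Series thermal resistances, inner to outer:
  R_brass = (1/3.63 − 1/3.67)/(4πk) = 0.003003/(4π·108) = 2.212×10^-6 K/W
  R_polyurethane foam = (1/3.67 − 1/4.03)/(4πk) = 0.02434/(4π·0.0260) = 0.07450 K/W
  R_expanded polystyrene = (1/4.03 − 1/4.59)/(4πk) = 0.03027/(4π·0.0325) = 0.07413 K/W
  R_conv,out = 1/(4πr²h) = 1/(4π·4.59²·15.9) = 2.376×10^-4 K/W
ΣR = 2.212×10^-6 + 0.07450 + 0.07413 + 2.376×10^-4 = 0.1489 K/W
Q = ΔT/ΣR = (50 °C − 10.3 °C)/0.1489 = 267 W

Q = 267 W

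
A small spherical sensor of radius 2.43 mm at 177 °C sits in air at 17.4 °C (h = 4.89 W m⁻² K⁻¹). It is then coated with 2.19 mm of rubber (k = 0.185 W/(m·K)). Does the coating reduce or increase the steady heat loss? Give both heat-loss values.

Critical radius for a sphere: r_cr = 2k/h = 0.0757 m = 7.57 cm.
Outer radius after coating: r₂ = 0.00243 + 0.00219 = 0.00462 m.
Since r₁ < r_cr and r₂ ≤ r_cr, the coating moves toward the maximum at r_cr — heat loss rises.
Bare: R = 1/(4πr₁²h) = 2756 K/W; Q = 159.6/2756 = 0.0579 W.
Coated: R = R_cond + R_conv = 846.3 K/W; Q = 159.6/846.3 = 0.189 W.

increases: 0.0579 → 0.189 W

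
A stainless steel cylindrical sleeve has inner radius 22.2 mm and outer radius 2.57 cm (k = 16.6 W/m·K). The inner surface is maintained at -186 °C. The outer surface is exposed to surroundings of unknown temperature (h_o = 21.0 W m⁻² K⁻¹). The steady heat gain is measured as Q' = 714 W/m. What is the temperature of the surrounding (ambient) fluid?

T_out = 25.6 °C

Series resistances:
  R'_stainless steel = ln(0.0257/0.0222)/(2πk) = 0.1464/(2π·16.6) = 0.001404 m·K/W
  R'_conv,out = 1/(2πr h) = 1/(2π·0.0257·21.0) = 0.2949 m·K/W
ΣR = 0.2963 m·K/W
ΔT = Q'·ΣR = 714 × 0.2963 = 211.6 K
Heat flows inward, so T_out = T_in + ΔT = -186 + 211.6 = 25.6 °C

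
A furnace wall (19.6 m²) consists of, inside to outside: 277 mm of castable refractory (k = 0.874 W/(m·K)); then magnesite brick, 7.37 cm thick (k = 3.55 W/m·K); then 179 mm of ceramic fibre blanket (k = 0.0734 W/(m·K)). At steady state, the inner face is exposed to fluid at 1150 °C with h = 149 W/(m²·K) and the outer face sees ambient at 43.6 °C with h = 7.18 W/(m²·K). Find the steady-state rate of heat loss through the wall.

Series thermal resistances, inner to outer:
  R_conv,in = 1/(hA) = 1/(149·19.6) = 3.424×10^-4 K/W
  R_castable refractory = L/(kA) = 0.277/(0.874·19.6) = 0.01617 K/W
  R_magnesite brick = L/(kA) = 0.0737/(3.55·19.6) = 0.001059 K/W
  R_ceramic fibre blanket = L/(kA) = 0.179/(0.0734·19.6) = 0.1244 K/W
  R_conv,out = 1/(hA) = 1/(7.18·19.6) = 0.007106 K/W
ΣR = 3.424×10^-4 + 0.01617 + 0.001059 + 0.1244 + 0.007106 = 0.1491 K/W
Q = ΔT/ΣR = (1150 °C − 43.6 °C)/0.1491 = 7420 W

Q = 7420 W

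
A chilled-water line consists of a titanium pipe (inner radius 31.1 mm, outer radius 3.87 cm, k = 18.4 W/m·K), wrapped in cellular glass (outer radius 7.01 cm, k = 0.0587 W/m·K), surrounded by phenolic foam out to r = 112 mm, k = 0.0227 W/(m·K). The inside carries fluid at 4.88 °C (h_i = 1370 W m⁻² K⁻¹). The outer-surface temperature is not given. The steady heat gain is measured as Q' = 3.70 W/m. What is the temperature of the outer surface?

T_out = 23.0 °C

Sum the resistances:
  R'_conv,in = 1/(2πr h) = 1/(2π·0.0311·1370) = 0.003735 m·K/W
  R'_titanium = ln(0.0387/0.0311)/(2πk) = 0.2186/(2π·18.4) = 0.001891 m·K/W
  R'_cellular glass = ln(0.0701/0.0387)/(2πk) = 0.5941/(2π·0.0587) = 1.611 m·K/W
  R'_phenolic foam = ln(0.112/0.0701)/(2πk) = 0.4686/(2π·0.0227) = 3.285 m·K/W
ΣR = 4.902 m·K/W
ΔT = Q'·ΣR = 3.70 × 4.902 = 18.14 K
Heat flows inward, so T_out = T_in + ΔT = 4.88 + 18.14 = 23.0 °C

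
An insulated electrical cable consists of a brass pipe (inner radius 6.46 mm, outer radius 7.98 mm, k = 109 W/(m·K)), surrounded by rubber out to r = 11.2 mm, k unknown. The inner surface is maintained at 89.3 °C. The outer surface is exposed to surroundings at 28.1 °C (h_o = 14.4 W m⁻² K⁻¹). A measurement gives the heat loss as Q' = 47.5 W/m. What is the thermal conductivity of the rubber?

k = 0.179 W/m·K

ΣR = ΔT/Q' = |89.3 − 28.1|/47.5 = 1.288 m·K/W
Known resistances:
  R'_brass = ln(0.00798/0.00646)/(2πk) = 0.2113/(2π·109) = 3.085×10^-4 m·K/W
  R'_conv,out = 1/(2πr h) = 1/(2π·0.0112·14.4) = 0.9868 m·K/W
R_rubber = ΣR − ΣR_known = 1.288 − 0.9871 = 0.3009 m·K/W
ln(r₂/r₁)/(2πk) = 0.3009 ⇒ k = 0.3390/(2π·0.3009) = 0.179 W/m·K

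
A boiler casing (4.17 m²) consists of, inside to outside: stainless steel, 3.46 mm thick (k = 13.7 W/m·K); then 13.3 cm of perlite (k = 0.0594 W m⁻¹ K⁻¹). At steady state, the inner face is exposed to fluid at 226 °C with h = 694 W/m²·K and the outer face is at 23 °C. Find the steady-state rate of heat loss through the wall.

Resistance network (inner→outer):
  R_conv,in = 1/(hA) = 1/(694·4.17) = 3.455×10^-4 K/W
  R_stainless steel = L/(kA) = 0.00346/(13.7·4.17) = 6.056×10^-5 K/W
  R_perlite = L/(kA) = 0.133/(0.0594·4.17) = 0.5369 K/W
ΣR = 3.455×10^-4 + 6.056×10^-5 + 0.5369 = 0.5373 K/W
Q = ΔT/ΣR = (226 °C − 23 °C)/0.5373 = 378 W

Q = 378 W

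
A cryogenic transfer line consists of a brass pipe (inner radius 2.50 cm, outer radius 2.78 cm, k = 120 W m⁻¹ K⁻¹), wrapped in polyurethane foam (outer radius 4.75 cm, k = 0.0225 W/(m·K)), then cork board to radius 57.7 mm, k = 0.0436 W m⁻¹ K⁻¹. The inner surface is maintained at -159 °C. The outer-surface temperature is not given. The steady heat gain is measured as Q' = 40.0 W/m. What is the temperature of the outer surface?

T_out = 21.0 °C

Sum the resistances:
  R'_brass = ln(0.0278/0.0250)/(2πk) = 0.1062/(2π·120) = 1.408×10^-4 m·K/W
  R'_polyurethane foam = ln(0.0475/0.0278)/(2πk) = 0.5357/(2π·0.0225) = 3.789 m·K/W
  R'_cork board = ln(0.0577/0.0475)/(2πk) = 0.1945/(2π·0.0436) = 0.7101 m·K/W
ΣR = 4.499 m·K/W
ΔT = Q'·ΣR = 40.0 × 4.499 = 180.0 K
Heat flows inward, so T_out = T_in + ΔT = -159 + 180.0 = 21.0 °C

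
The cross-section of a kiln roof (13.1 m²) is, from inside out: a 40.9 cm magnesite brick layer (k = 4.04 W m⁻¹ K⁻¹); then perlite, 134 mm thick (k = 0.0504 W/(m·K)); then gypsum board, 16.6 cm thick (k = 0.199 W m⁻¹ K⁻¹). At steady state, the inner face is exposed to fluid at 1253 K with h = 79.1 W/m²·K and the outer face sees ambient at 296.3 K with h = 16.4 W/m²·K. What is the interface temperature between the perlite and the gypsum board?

T = 530 K

Resistance network (inner→outer):
  R_conv,in = 1/(hA) = 1/(79.1·13.1) = 9.651×10^-4 K/W
  R_magnesite brick = L/(kA) = 0.409/(4.04·13.1) = 0.007728 K/W
  R_perlite = L/(kA) = 0.134/(0.0504·13.1) = 0.2030 K/W
  R_gypsum board = L/(kA) = 0.166/(0.199·13.1) = 0.06368 K/W
  R_conv,out = 1/(hA) = 1/(16.4·13.1) = 0.004655 K/W
ΣR = 9.651×10^-4 + 0.007728 + 0.2030 + 0.06368 + 0.004655 = 0.2800 K/W
Q = ΔT/ΣR = (1253 K − 296.3 K)/0.2800 = 3417 W
From the inner boundary to the perlite/gypsum board interface, ΣR_partial = 0.2117 K/W.
T_interface = T_in − Q·ΣR_partial = 1253 K − (3417)(0.2117) = 530 K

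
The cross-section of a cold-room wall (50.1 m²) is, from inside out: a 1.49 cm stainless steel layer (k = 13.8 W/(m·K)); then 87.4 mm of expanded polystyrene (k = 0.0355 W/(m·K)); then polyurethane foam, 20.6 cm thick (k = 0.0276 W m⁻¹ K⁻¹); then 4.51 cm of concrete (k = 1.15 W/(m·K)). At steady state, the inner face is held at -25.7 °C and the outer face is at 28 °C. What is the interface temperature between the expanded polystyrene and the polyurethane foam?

Treat each layer as a resistance in series:
  R_stainless steel = L/(kA) = 0.0149/(13.8·50.1) = 2.155×10^-5 K/W
  R_expanded polystyrene = L/(kA) = 0.0874/(0.0355·50.1) = 0.04914 K/W
  R_polyurethane foam = L/(kA) = 0.206/(0.0276·50.1) = 0.1490 K/W
  R_concrete = L/(kA) = 0.0451/(1.15·50.1) = 7.828×10^-4 K/W
ΣR = 2.155×10^-5 + 0.04914 + 0.1490 + 7.828×10^-4 = 0.1989 K/W
Q = ΔT/ΣR = (-25.7 °C − 28 °C)/0.1989 = -270.0 W
From the inner boundary to the expanded polystyrene/polyurethane foam interface, ΣR_partial = 0.04916 K/W.
T_interface = T_in − Q·ΣR_partial = -25.7 °C − (-270.0)(0.04916) = -12.4 °C

T = -12.4 °C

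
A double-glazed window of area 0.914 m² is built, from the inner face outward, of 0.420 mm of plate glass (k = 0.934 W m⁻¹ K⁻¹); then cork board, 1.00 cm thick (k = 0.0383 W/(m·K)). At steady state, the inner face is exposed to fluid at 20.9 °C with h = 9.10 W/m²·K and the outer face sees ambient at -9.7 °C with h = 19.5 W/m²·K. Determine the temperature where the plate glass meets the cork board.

Treat each layer as a resistance in series:
  R_conv,in = 1/(hA) = 1/(9.10·0.914) = 0.1202 K/W
  R_plate glass = L/(kA) = 4.20×10^-4/(0.934·0.914) = 4.920×10^-4 K/W
  R_cork board = L/(kA) = 0.0100/(0.0383·0.914) = 0.2857 K/W
  R_conv,out = 1/(hA) = 1/(19.5·0.914) = 0.05611 K/W
ΣR = 0.1202 + 4.920×10^-4 + 0.2857 + 0.05611 = 0.4625 K/W
Q = ΔT/ΣR = (20.9 °C − -9.7 °C)/0.4625 = 66.16 W
From the inner boundary to the plate glass/cork board interface, ΣR_partial = 0.1207 K/W.
T_interface = T_in − Q·ΣR_partial = 20.9 °C − (66.16)(0.1207) = 12.9 °C

T = 12.9 °C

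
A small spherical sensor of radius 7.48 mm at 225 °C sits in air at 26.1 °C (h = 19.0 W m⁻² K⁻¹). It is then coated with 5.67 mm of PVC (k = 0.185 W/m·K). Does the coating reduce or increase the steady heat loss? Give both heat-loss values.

increases: 2.66 → 4.06 W

Critical radius for a sphere: r_cr = 2k/h = 0.0195 m = 1.95 cm.
Outer radius after coating: r₂ = 0.00748 + 0.00567 = 0.01315 m.
Since r₁ < r_cr and r₂ ≤ r_cr, the coating moves toward the maximum at r_cr — heat loss rises.
Bare: R = 1/(4πr₁²h) = 74.86 K/W; Q = 198.9/74.86 = 2.66 W.
Coated: R = R_cond + R_conv = 49.02 K/W; Q = 198.9/49.02 = 4.06 W.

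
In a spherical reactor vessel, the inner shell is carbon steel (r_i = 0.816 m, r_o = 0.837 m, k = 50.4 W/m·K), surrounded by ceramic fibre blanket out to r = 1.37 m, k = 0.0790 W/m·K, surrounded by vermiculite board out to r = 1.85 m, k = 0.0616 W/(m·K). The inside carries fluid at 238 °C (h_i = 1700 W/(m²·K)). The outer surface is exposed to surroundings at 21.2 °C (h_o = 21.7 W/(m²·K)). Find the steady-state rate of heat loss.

Q = 304 W

Treat each layer as a resistance in series:
  R_conv,in = 1/(4πr²h) = 1/(4π·0.816²·1700) = 7.030×10^-5 K/W
  R_carbon steel = (1/0.816 − 1/0.837)/(4πk) = 0.03075/(4π·50.4) = 4.855×10^-5 K/W
  R_ceramic fibre blanket = (1/0.837 − 1/1.37)/(4πk) = 0.4648/(4π·0.0790) = 0.4682 K/W
  R_vermiculite board = (1/1.37 − 1/1.85)/(4πk) = 0.1894/(4π·0.0616) = 0.2447 K/W
  R_conv,out = 1/(4πr²h) = 1/(4π·1.85²·21.7) = 0.001071 K/W
ΣR = 7.030×10^-5 + 4.855×10^-5 + 0.4682 + 0.2447 + 0.001071 = 0.7141 K/W
Q = ΔT/ΣR = (238 °C − 21.2 °C)/0.7141 = 304 W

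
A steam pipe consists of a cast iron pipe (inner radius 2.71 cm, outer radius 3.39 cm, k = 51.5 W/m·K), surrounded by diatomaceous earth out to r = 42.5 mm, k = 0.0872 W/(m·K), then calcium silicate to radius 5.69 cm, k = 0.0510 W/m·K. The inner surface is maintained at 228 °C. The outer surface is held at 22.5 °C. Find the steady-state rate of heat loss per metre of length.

Treat each layer as a resistance in series:
  R'_cast iron = ln(0.0339/0.0271)/(2πk) = 0.2239/(2π·51.5) = 6.919×10^-4 m·K/W
  R'_diatomaceous earth = ln(0.0425/0.0339)/(2πk) = 0.2261/(2π·0.0872) = 0.4127 m·K/W
  R'_calcium silicate = ln(0.0569/0.0425)/(2πk) = 0.2918/(2π·0.0510) = 0.9106 m·K/W
ΣR = 6.919×10^-4 + 0.4127 + 0.9106 = 1.324 m·K/W
Q' = ΔT/ΣR = (228 °C − 22.5 °C)/1.324 = 155 W/m

Q' = 155 W/m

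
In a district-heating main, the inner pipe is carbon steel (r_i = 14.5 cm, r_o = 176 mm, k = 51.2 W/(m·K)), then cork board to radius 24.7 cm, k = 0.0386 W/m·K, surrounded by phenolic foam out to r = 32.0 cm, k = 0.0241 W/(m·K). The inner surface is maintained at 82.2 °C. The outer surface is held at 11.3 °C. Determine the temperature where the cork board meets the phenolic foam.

Resistance network (inner→outer):
  R'_carbon steel = ln(0.176/0.145)/(2πk) = 0.1938/(2π·51.2) = 6.023×10^-4 m·K/W
  R'_cork board = ln(0.247/0.176)/(2πk) = 0.3389/(2π·0.0386) = 1.397 m·K/W
  R'_phenolic foam = ln(0.320/0.247)/(2πk) = 0.2589/(2π·0.0241) = 1.710 m·K/W
ΣR = 6.023×10^-4 + 1.397 + 1.710 = 3.108 m·K/W
Q' = ΔT/ΣR = (82.2 °C − 11.3 °C)/3.108 = 22.81 W/m
From the inner boundary to the cork board/phenolic foam interface, ΣR_partial = 1.398 m·K/W.
T_interface = T_in − Q'·ΣR_partial = 82.2 °C − (22.81)(1.398) = 50.3 °C

T = 50.3 °C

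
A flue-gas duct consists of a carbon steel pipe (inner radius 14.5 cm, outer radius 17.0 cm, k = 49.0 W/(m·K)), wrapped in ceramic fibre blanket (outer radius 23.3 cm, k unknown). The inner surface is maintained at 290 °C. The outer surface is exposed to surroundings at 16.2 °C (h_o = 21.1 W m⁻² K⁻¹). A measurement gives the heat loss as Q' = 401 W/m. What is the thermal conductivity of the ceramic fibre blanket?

ΣR = ΔT/Q' = |290 − 16.2|/401 = 0.6828 m·K/W
Known resistances:
  R'_carbon steel = ln(0.170/0.145)/(2πk) = 0.1591/(2π·49.0) = 5.167×10^-4 m·K/W
  R'_conv,out = 1/(2πr h) = 1/(2π·0.233·21.1) = 0.03237 m·K/W
R_ceramic fibre blanket = ΣR − ΣR_known = 0.6828 − 0.03289 = 0.6499 m·K/W
ln(r₂/r₁)/(2πk) = 0.6499 ⇒ k = 0.3152/(2π·0.6499) = 0.0772 W/m·K

k = 0.0772 W/m·K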